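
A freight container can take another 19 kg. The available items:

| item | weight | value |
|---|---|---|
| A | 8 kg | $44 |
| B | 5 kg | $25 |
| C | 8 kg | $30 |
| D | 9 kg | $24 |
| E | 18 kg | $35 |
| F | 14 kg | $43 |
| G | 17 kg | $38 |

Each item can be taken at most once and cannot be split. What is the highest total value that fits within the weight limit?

Check high-value combinations within 19 kg:
- A+C: weight 8+8=16, value 44+30=74
- A+B: weight 8+5=13, value 44+25=69
- A+D: weight 8+9=17, value 44+24=68
- B+F: weight 5+14=19, value 25+43=68
- B+C: weight 5+8=13, value 25+30=55
Best: $74.

$74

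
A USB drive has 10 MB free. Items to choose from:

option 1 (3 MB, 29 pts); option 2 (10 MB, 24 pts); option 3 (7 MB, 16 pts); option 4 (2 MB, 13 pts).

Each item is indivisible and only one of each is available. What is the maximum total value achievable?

45 pts

This is a 0/1 knapsack; check combinations near the capacity.
- option 1+option 3: size 3+7=10, value 29+16=45
- option 1+option 4: size 3+2=5, value 29+13=42
- option 1: size 3, value 29
Best: 45 pts.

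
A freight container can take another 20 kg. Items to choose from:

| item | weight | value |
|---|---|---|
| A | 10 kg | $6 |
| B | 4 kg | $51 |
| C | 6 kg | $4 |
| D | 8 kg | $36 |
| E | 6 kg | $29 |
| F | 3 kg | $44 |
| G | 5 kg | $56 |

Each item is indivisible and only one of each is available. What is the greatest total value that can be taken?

$187

Check high-value combinations within 20 kg:
- B+D+F+G: weight 4+8+3+5=20, value 51+36+44+56=187
- B+E+F+G: weight 4+6+3+5=18, value 51+29+44+56=180
- B+C+F+G: weight 4+6+3+5=18, value 51+4+44+56=155
- B+F+G: weight 4+3+5=12, value 51+44+56=151
Best: $187.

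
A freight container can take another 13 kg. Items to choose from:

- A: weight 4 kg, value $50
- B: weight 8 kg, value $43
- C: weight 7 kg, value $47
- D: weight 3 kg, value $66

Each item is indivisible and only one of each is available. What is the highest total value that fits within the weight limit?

Check high-value combinations within 13 kg:
- A+D: weight 4+3=7, value 50+66=116
- C+D: weight 7+3=10, value 47+66=113
- B+D: weight 8+3=11, value 43+66=109
- A+C: weight 4+7=11, value 50+47=97
- A+B: weight 4+8=12, value 50+43=93
Best: $116.

$116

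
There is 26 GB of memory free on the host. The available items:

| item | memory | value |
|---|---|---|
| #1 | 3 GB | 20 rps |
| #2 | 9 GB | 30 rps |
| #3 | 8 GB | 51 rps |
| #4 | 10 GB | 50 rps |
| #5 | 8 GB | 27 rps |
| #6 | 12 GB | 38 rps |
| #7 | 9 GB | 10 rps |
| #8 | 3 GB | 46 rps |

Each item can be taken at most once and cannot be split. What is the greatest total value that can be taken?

Check high-value combinations within 26 GB:
- #1+#3+#4+#8: memory 3+8+10+3=24, value 20+51+50+46=167
- #1+#3+#6+#8: memory 3+8+12+3=26, value 20+51+38+46=155
- #3+#4+#8: memory 8+10+3=21, value 51+50+46=147
- #1+#2+#3+#8: memory 3+9+8+3=23, value 20+30+51+46=147
- #1+#2+#4+#8: memory 3+9+10+3=25, value 20+30+50+46=146
Best: 167 rps.

167 rps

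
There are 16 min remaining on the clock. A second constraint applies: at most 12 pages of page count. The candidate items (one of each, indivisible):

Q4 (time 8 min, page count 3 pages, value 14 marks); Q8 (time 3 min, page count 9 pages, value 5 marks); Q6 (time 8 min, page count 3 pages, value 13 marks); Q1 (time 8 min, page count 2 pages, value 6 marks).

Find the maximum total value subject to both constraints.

Feasible sets respecting both limits:
- Q4+Q6: time 16, page count 6, value 27
- Q4+Q1: time 16, page count 5, value 20
- Q4+Q8: time 11, page count 12, value 19
Best: 27 marks.

27 marks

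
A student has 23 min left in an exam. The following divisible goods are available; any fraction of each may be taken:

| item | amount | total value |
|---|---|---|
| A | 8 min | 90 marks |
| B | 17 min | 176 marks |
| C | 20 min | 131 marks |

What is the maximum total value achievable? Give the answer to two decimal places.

245.29

Take in order of value per unit:
- A (90/8 per unit): all 8 → value 90, running total 90.00
- B (176/17 per unit): 15 of 17 → value 15×176/17 = 155.2941, running total 245.29
Total 245.29.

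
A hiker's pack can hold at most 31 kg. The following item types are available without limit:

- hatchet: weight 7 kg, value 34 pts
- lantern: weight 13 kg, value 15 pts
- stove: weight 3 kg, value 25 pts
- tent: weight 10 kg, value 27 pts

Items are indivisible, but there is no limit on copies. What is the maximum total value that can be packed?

Best value-per-unit is stove at 25/3, and filling with it alone uses weight 10×3=30. No mix of the others beats 10×25 = 250.

250 pts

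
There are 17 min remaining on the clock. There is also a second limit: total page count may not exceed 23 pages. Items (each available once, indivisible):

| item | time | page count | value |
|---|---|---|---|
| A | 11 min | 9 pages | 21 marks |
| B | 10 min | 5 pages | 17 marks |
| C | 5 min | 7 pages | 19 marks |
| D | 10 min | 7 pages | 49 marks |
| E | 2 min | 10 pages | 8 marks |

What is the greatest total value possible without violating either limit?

68 marks

Feasible sets respecting both limits:
- C+D: time 15, page count 14, value 68
- D+E: time 12, page count 17, value 57
- D: time 10, page count 7, value 49
- B+C+E: time 17, page count 22, value 44
Best: 68 marks.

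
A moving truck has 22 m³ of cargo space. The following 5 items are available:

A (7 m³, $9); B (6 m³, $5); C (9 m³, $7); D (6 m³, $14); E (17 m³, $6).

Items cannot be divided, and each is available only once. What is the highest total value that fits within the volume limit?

This is a 0/1 knapsack; check combinations near the capacity.
- A+C+D: volume 7+9+6=22, value 9+7+14=30
- A+B+D: volume 7+6+6=19, value 9+5+14=28
- B+C+D: volume 6+9+6=21, value 5+7+14=26
- A+D: volume 7+6=13, value 9+14=23
- C+D: volume 9+6=15, value 7+14=21
Best: $30.

$30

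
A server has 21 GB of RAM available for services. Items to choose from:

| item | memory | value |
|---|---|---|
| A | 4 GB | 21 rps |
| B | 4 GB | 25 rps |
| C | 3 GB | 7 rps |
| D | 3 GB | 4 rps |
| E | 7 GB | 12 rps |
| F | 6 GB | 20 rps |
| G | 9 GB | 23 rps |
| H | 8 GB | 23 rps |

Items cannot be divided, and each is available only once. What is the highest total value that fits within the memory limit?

Check high-value combinations within 21 GB:
- A+B+E+F: memory 4+4+7+6=21, value 21+25+12+20=78
- A+B+C+D+F: memory 4+4+3+3+6=20, value 21+25+7+4+20=77
- A+B+C+H: memory 4+4+3+8=19, value 21+25+7+23=76
- A+B+C+G: memory 4+4+3+9=20, value 21+25+7+23=76
- B+C+F+H: memory 4+3+6+8=21, value 25+7+20+23=75
Best: 78 rps.

78 rps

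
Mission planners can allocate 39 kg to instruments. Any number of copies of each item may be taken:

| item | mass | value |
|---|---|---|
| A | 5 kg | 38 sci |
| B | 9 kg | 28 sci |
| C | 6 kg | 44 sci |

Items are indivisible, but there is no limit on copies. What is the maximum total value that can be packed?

Best value-per-unit is A at 38/5; filling with it alone gives 7×38 = 266.
Optimal mix: 3×A + 4×C → mass 39, value 290.

290 sci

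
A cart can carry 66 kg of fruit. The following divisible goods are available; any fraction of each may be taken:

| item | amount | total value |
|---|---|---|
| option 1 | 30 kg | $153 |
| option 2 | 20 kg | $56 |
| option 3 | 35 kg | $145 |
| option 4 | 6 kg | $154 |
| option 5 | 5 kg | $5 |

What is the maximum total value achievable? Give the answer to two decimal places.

Take in order of value per unit:
- option 4 (154/6 per unit): all 6 → value 154, running total 154.00
- option 1 (153/30 per unit): all 30 → value 153, running total 307.00
- option 3 (145/35 per unit): 30 of 35 → value 30×145/35 = 124.2857, running total 431.29
Total 431.29.

431.29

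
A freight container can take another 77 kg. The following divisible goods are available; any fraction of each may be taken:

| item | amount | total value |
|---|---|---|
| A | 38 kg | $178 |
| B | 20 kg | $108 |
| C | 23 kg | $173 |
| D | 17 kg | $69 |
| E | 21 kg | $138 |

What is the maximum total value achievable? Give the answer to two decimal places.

Take in order of value per unit:
- C (173/23 per unit): all 23 → value 173, running total 173.00
- E (138/21 per unit): all 21 → value 138, running total 311.00
- B (108/20 per unit): all 20 → value 108, running total 419.00
- A (178/38 per unit): 13 of 38 → value 13×178/38 = 60.8947, running total 479.89
Total 479.89.

479.89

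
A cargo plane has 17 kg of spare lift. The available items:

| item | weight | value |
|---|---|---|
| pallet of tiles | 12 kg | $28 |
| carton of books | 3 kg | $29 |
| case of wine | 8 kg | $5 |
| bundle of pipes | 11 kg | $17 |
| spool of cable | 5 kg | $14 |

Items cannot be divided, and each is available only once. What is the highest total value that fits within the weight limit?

This is a 0/1 knapsack; check combinations near the capacity.
- pallet of tiles+carton of books: weight 12+3=15, value 28+29=57
- carton of books+case of wine+spool of cable: weight 3+8+5=16, value 29+5+14=48
- carton of books+bundle of pipes: weight 3+11=14, value 29+17=46
- carton of books+spool of cable: weight 3+5=8, value 29+14=43
- pallet of tiles+spool of cable: weight 12+5=17, value 28+14=42
Best: $57.

$57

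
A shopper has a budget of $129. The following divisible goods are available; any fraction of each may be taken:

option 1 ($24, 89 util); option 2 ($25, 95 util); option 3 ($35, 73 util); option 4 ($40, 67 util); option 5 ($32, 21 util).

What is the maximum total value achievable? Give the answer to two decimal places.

327.28

Take in order of value per unit:
- option 2 (95/25 per unit): all 25 → value 95, running total 95.00
- option 1 (89/24 per unit): all 24 → value 89, running total 184.00
- option 3 (73/35 per unit): all 35 → value 73, running total 257.00
- option 4 (67/40 per unit): all 40 → value 67, running total 324.00
- option 5 (21/32 per unit): 5 of 32 → value 5×21/32 = 3.2813, running total 327.28
Total 327.28.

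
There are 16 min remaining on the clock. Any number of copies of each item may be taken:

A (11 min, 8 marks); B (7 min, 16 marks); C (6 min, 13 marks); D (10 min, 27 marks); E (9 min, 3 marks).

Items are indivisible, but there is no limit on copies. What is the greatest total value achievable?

Best value-per-unit is D at 27/10; filling with it alone gives 1×27 = 27.
Optimal mix: 1×C + 1×D → time 16, value 40.

40 marks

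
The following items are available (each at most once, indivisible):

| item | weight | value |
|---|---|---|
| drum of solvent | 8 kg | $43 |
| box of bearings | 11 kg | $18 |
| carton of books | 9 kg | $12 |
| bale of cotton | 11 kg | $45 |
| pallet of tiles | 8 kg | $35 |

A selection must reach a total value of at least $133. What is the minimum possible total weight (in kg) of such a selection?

Subsets with value ≥ 133, sorted by total weight:
- drum of solvent+carton of books+bale of cotton+pallet of tiles: weight 36, value 135
- drum of solvent+box of bearings+bale of cotton+pallet of tiles: weight 38, value 141
- drum of solvent+box of bearings+carton of books+bale of cotton+pallet of tiles: weight 47, value 153
Minimum weight: 36 kg.

36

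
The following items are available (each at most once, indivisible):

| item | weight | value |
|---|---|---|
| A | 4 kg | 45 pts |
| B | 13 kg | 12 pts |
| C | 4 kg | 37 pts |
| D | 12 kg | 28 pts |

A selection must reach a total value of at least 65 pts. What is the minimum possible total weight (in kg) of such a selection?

Subsets with value ≥ 65, sorted by total weight:
- A+C: weight 8, value 82
- A+D: weight 16, value 73
Minimum weight: 8 kg.

8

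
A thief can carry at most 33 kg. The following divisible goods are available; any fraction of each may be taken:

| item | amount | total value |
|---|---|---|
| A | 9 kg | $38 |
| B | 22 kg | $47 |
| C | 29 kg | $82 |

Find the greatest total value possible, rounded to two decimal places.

105.86

Take in order of value per unit:
- A (38/9 per unit): all 9 → value 38, running total 38.00
- C (82/29 per unit): 24 of 29 → value 24×82/29 = 67.8621, running total 105.86
Total 105.86.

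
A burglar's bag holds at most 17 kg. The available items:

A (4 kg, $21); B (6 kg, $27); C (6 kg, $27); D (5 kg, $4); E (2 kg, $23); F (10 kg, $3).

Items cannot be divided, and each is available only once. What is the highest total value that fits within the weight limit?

Check high-value combinations within 17 kg:
- B+C+E: weight 6+6+2=14, value 27+27+23=77
- A+B+C: weight 4+6+6=16, value 21+27+27=75
- A+B+D+E: weight 4+6+5+2=17, value 21+27+4+23=75
Best: $77.

$77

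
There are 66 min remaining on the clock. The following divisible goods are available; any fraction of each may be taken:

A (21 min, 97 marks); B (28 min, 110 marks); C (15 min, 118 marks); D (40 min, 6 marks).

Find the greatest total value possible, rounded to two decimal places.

325.30

Take in order of value per unit:
- C (118/15 per unit): all 15 → value 118, running total 118.00
- A (97/21 per unit): all 21 → value 97, running total 215.00
- B (110/28 per unit): all 28 → value 110, running total 325.00
- D (6/40 per unit): 2 of 40 → value 2×6/40 = 0.3000, running total 325.30
Total 325.30.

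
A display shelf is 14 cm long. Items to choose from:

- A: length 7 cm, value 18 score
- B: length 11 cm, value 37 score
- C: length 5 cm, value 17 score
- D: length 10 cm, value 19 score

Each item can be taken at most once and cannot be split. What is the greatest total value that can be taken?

This is a 0/1 knapsack; check combinations near the capacity.
- B: length 11, value 37
- A+C: length 7+5=12, value 18+17=35
- D: length 10, value 19
Best: 37 score.

37 score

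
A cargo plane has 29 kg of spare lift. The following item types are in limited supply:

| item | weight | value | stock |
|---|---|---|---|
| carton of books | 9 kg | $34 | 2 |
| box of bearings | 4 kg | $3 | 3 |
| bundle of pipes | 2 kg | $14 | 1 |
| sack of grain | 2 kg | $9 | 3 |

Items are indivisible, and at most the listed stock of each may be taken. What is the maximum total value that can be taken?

$109

Top feasible selections:
- 2×carton of books + 1×bundle of pipes + 3×sack of grain: weight 26, value 109
- 2×carton of books + 1×box of bearings + 1×bundle of pipes + 2×sack of grain: weight 28, value 103
- 2×carton of books + 1×bundle of pipes + 2×sack of grain: weight 24, value 100
- 2×carton of books + 1×box of bearings + 3×sack of grain: weight 28, value 98
Best: $109.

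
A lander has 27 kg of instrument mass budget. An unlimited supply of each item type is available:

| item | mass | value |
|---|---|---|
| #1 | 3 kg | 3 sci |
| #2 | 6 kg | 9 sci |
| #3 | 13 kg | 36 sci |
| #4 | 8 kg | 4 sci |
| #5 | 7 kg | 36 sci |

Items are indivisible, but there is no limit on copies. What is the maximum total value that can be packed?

Best value-per-unit is #5 at 36/7; filling with it alone gives 3×36 = 108.
Optimal mix: 1×#2 + 3×#5 → mass 27, value 117.

117 sci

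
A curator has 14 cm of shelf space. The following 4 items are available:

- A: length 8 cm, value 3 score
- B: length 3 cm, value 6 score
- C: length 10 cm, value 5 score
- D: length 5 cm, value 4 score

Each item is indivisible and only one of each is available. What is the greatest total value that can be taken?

11 score

This is a 0/1 knapsack; check combinations near the capacity.
- B+C: length 3+10=13, value 6+5=11
- B+D: length 3+5=8, value 6+4=10
- A+B: length 8+3=11, value 3+6=9
- A+D: length 8+5=13, value 3+4=7
- B: length 3, value 6
Best: 11 score.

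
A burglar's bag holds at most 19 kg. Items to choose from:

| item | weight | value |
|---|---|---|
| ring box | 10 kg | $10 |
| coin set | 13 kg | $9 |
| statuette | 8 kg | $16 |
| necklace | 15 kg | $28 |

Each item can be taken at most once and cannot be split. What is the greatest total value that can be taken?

$28

Check high-value combinations within 19 kg:
- necklace: weight 15, value 28
- ring box+statuette: weight 10+8=18, value 10+16=26
- statuette: weight 8, value 16
- ring box: weight 10, value 10
- coin set: weight 13, value 9
Best: $28.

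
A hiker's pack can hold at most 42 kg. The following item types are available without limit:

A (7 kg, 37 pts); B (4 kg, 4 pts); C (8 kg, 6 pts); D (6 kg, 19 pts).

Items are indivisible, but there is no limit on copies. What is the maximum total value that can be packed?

Best value-per-unit is A at 37/7, and filling with it alone uses weight 6×7=42. No mix of the others beats 6×37 = 222.

222 pts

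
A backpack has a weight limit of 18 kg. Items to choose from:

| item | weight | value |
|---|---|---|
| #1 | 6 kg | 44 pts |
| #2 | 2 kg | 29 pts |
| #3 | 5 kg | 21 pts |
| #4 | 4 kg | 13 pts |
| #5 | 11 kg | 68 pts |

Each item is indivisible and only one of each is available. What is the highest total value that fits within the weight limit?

This is a 0/1 knapsack; check combinations near the capacity.
- #2+#3+#5: weight 2+5+11=18, value 29+21+68=118
- #1+#5: weight 6+11=17, value 44+68=112
- #2+#4+#5: weight 2+4+11=17, value 29+13+68=110
- #1+#2+#3+#4: weight 6+2+5+4=17, value 44+29+21+13=107
- #2+#5: weight 2+11=13, value 29+68=97
Best: 118 pts.

118 pts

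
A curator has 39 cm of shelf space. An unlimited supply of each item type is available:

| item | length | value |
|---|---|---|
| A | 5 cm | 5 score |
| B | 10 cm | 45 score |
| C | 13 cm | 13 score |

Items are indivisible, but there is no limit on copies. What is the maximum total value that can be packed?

140 score

Best value-per-unit is B at 45/10; filling with it alone gives 3×45 = 135.
Optimal mix: 1×A + 3×B → length 35, value 140.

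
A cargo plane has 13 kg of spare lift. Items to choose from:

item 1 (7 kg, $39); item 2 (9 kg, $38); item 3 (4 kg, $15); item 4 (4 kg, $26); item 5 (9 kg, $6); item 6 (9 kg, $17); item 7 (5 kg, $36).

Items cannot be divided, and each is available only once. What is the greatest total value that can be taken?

Check high-value combinations within 13 kg:
- item 3+item 4+item 7: weight 4+4+5=13, value 15+26+36=77
- item 1+item 7: weight 7+5=12, value 39+36=75
- item 1+item 4: weight 7+4=11, value 39+26=65
- item 2+item 4: weight 9+4=13, value 38+26=64
- item 4+item 7: weight 4+5=9, value 26+36=62
Best: $77.

$77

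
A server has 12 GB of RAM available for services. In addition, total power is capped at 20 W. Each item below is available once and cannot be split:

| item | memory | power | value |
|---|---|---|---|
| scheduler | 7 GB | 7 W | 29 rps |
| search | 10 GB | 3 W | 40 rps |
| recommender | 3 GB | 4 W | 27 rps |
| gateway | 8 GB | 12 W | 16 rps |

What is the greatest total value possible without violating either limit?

56 rps

Feasible sets respecting both limits:
- scheduler+recommender: memory 10, power 11, value 56
- recommender+gateway: memory 11, power 16, value 43
- search: memory 10, power 3, value 40
- scheduler: memory 7, power 7, value 29
Best: 56 rps.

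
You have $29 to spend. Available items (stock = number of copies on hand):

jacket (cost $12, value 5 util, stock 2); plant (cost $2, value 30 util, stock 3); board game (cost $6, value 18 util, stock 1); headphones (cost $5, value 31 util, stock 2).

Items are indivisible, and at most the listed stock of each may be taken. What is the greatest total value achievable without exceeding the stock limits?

170 util

Top feasible selections:
- 3×plant + 1×board game + 2×headphones: cost 22, value 170
- 1×jacket + 3×plant + 2×headphones: cost 28, value 157
Best: 170 util.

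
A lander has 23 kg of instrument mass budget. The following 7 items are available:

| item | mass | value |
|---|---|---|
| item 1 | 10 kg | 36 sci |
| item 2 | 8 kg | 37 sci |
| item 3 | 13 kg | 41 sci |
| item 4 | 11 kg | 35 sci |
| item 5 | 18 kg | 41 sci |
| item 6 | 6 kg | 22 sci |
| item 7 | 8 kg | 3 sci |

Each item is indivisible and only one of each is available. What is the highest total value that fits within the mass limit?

This is a 0/1 knapsack; check combinations near the capacity.
- item 2+item 3: mass 8+13=21, value 37+41=78
- item 1+item 3: mass 10+13=23, value 36+41=77
- item 1+item 2: mass 10+8=18, value 36+37=73
Best: 78 sci.

78 sci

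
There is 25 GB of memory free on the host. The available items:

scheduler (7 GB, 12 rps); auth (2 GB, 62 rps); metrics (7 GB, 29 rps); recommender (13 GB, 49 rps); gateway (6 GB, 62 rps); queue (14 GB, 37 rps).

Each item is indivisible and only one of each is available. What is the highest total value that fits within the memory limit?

173 rps

Check high-value combinations within 25 GB:
- auth+recommender+gateway: memory 2+13+6=21, value 62+49+62=173
- scheduler+auth+metrics+gateway: memory 7+2+7+6=22, value 12+62+29+62=165
- auth+gateway+queue: memory 2+6+14=22, value 62+62+37=161
- auth+metrics+gateway: memory 2+7+6=15, value 62+29+62=153
Best: 173 rps.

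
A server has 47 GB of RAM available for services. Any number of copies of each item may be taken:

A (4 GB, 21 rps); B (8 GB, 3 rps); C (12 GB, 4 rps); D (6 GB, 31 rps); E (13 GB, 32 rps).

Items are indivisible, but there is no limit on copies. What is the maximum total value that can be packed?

Best value-per-unit is A at 21/4; filling with it alone gives 11×21 = 231.
Optimal mix: 10×A + 1×D → memory 46, value 241.

241 rps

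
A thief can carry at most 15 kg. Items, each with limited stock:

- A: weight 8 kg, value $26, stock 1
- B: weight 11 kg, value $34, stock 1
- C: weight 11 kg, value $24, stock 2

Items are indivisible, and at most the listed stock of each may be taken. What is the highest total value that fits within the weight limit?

$34

Best selections within weight 15 and stock limits:
- 1×B: weight 11, value 34
- 1×A: weight 8, value 26
- 1×C: weight 11, value 24
Best: $34.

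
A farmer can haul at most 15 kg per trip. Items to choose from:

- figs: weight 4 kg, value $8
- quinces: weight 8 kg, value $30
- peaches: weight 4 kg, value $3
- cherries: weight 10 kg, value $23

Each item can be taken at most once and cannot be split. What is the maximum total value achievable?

Check high-value combinations within 15 kg:
- figs+quinces: weight 4+8=12, value 8+30=38
- quinces+peaches: weight 8+4=12, value 30+3=33
- figs+cherries: weight 4+10=14, value 8+23=31
- quinces: weight 8, value 30
Best: $38.

$38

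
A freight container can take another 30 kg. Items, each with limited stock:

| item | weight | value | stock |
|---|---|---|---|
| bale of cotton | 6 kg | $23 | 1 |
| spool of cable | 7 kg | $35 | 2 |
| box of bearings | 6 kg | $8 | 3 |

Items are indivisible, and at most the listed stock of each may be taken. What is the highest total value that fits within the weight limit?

Top feasible selections:
- 1×bale of cotton + 2×spool of cable + 1×box of bearings: weight 26, value 101
- 1×bale of cotton + 2×spool of cable: weight 20, value 93
- 2×spool of cable + 2×box of bearings: weight 26, value 86
Best: $101.

$101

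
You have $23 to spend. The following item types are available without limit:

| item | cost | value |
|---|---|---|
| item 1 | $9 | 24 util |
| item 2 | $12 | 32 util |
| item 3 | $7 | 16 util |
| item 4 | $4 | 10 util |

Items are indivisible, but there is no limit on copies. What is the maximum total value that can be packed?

58 util

Best value-per-unit is item 1 at 24/9; filling with it alone gives 2×24 = 48.
Optimal mix: 2×item 1 + 1×item 4 → cost 22, value 58.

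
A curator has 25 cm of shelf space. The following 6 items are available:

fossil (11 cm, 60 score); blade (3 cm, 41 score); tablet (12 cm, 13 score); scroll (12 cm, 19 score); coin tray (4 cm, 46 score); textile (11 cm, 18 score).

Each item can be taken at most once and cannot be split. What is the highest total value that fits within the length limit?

147 score

This is a 0/1 knapsack; check combinations near the capacity.
- fossil+blade+coin tray: length 11+3+4=18, value 60+41+46=147
- fossil+blade+textile: length 11+3+11=25, value 60+41+18=119
- fossil+coin tray: length 11+4=15, value 60+46=106
- blade+scroll+coin tray: length 3+12+4=19, value 41+19+46=106
- blade+coin tray+textile: length 3+4+11=18, value 41+46+18=105
Best: 147 score.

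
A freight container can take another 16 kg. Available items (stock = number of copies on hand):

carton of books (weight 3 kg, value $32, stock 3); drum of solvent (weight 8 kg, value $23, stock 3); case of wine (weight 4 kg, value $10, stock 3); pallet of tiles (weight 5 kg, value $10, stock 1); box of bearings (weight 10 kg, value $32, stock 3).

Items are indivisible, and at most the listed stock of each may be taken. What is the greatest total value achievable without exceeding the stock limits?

Best selections within weight 16 and stock limits:
- 3×carton of books + 1×case of wine: weight 13, value 106
- 3×carton of books + 1×pallet of tiles: weight 14, value 106
- 3×carton of books: weight 9, value 96
Best: $106.

$106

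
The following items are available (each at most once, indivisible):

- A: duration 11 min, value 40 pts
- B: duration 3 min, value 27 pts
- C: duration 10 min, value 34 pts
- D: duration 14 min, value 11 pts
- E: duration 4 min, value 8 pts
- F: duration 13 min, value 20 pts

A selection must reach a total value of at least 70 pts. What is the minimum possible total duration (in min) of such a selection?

Subsets with value ≥ 70, sorted by total duration:
- A+B+E: duration 18, value 75
- A+C: duration 21, value 74
- A+B+C: duration 24, value 101
Minimum duration: 18 min.

18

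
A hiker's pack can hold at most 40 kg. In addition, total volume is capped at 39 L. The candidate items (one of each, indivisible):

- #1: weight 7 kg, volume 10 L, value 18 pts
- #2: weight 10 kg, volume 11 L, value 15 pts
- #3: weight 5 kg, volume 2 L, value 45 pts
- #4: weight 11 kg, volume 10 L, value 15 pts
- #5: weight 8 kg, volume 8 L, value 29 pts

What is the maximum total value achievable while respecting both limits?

Feasible sets respecting both limits:
- #1+#2+#3+#5: weight 30, volume 31, value 107
- #1+#3+#4+#5: weight 31, volume 30, value 107
- #2+#3+#4+#5: weight 34, volume 31, value 104
- #1+#2+#3+#4: weight 33, volume 33, value 93
Best: 107 pts.

107 pts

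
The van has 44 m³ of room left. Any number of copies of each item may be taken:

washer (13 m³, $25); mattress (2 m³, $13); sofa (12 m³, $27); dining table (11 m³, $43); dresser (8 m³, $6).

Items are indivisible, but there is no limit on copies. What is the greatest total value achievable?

$286

Best value-per-unit is mattress at 13/2, and filling with it alone uses volume 22×2=44. No mix of the others beats 22×13 = 286.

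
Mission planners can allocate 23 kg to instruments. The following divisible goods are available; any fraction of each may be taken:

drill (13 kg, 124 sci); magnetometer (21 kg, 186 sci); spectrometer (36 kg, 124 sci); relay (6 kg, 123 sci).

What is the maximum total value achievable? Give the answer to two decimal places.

Take in order of value per unit:
- relay (123/6 per unit): all 6 → value 123, running total 123.00
- drill (124/13 per unit): all 13 → value 124, running total 247.00
- magnetometer (186/21 per unit): 4 of 21 → value 4×186/21 = 35.4286, running total 282.43
Total 282.43.

282.43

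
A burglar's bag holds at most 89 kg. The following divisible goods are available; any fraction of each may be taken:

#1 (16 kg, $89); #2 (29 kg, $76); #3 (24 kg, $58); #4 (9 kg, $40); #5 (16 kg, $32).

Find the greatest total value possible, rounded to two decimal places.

285.00

Take in order of value per unit:
- #1 (89/16 per unit): all 16 → value 89, running total 89.00
- #4 (40/9 per unit): all 9 → value 40, running total 129.00
- #2 (76/29 per unit): all 29 → value 76, running total 205.00
- #3 (58/24 per unit): all 24 → value 58, running total 263.00
- #5 (32/16 per unit): 11 of 16 → value 11×32/16 = 22.0000, running total 285.00
Total 285.00.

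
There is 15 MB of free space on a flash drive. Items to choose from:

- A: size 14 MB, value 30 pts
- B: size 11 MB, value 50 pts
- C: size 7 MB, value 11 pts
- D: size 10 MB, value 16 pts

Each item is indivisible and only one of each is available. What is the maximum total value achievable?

50 pts

This is a 0/1 knapsack; check combinations near the capacity.
- B: size 11, value 50
- A: size 14, value 30
- D: size 10, value 16
- C: size 7, value 11
Best: 50 pts.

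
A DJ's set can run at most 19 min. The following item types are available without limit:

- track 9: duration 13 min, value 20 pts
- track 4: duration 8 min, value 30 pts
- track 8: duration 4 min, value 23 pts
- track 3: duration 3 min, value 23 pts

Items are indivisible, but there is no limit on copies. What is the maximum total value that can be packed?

Best value-per-unit is track 3 at 23/3; filling with it alone gives 6×23 = 138.
Optimal mix: 1×track 8 + 5×track 3 → duration 19, value 138.

138 pts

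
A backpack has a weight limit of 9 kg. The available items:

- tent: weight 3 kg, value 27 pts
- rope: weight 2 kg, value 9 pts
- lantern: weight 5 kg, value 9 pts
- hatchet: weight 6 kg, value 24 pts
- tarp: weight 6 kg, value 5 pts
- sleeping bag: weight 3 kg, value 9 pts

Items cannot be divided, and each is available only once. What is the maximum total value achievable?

This is a 0/1 knapsack; check combinations near the capacity.
- tent+hatchet: weight 3+6=9, value 27+24=51
- tent+rope+sleeping bag: weight 3+2+3=8, value 27+9+9=45
- tent+rope: weight 3+2=5, value 27+9=36
- tent+sleeping bag: weight 3+3=6, value 27+9=36
- tent+lantern: weight 3+5=8, value 27+9=36
Best: 51 pts.

51 pts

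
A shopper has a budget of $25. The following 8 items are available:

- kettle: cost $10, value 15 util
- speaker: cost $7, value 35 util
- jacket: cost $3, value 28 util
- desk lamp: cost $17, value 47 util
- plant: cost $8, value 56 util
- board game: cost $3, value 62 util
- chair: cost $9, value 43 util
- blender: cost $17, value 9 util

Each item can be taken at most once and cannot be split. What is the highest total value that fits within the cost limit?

This is a 0/1 knapsack; check combinations near the capacity.
- jacket+plant+board game+chair: cost 3+8+3+9=23, value 28+56+62+43=189
- speaker+jacket+plant+board game: cost 7+3+8+3=21, value 35+28+56+62=181
- speaker+jacket+board game+chair: cost 7+3+3+9=22, value 35+28+62+43=168
- plant+board game+chair: cost 8+3+9=20, value 56+62+43=161
Best: 189 util.

189 util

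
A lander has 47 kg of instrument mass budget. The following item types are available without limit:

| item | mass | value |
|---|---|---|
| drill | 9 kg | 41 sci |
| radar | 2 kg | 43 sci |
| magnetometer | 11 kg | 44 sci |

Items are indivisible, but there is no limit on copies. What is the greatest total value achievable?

Best value-per-unit is radar at 43/2, and filling with it alone uses mass 23×2=46. No mix of the others beats 23×43 = 989.

989 sci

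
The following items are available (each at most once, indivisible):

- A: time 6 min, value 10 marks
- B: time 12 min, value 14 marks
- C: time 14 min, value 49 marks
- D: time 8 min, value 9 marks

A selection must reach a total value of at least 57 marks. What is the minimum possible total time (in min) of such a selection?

Subsets with value ≥ 57, sorted by total time:
- A+C: time 20, value 59
- C+D: time 22, value 58
Minimum time: 20 min.

20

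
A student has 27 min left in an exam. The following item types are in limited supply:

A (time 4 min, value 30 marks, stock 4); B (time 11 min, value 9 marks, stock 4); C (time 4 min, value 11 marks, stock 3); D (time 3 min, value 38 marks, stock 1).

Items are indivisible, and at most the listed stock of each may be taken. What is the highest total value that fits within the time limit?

Best selections within time 27 and stock limits:
- 4×A + 2×C + 1×D: time 27, value 180
- 4×A + 1×C + 1×D: time 23, value 169
- 3×A + 3×C + 1×D: time 27, value 161
- 4×A + 1×D: time 19, value 158
Best: 180 marks.

180 marks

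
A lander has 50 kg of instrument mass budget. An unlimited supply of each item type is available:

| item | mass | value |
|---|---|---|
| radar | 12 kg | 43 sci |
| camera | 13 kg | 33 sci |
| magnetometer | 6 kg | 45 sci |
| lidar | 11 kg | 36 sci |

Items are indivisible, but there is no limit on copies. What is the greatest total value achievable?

Best value-per-unit is magnetometer at 45/6, and filling with it alone uses mass 8×6=48. No mix of the others beats 8×45 = 360.

360 sci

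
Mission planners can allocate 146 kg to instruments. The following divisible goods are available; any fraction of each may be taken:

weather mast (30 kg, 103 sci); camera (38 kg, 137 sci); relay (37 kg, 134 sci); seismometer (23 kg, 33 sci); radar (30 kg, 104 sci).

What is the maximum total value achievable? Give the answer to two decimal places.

Take in order of value per unit:
- relay (134/37 per unit): all 37 → value 134, running total 134.00
- camera (137/38 per unit): all 38 → value 137, running total 271.00
- radar (104/30 per unit): all 30 → value 104, running total 375.00
- weather mast (103/30 per unit): all 30 → value 103, running total 478.00
- seismometer (33/23 per unit): 11 of 23 → value 11×33/23 = 15.7826, running total 493.78
Total 493.78.

493.78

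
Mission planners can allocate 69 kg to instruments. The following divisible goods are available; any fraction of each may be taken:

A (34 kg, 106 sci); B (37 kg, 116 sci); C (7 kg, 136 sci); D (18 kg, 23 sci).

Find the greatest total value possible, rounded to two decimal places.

329.94

Take in order of value per unit:
- C (136/7 per unit): all 7 → value 136, running total 136.00
- B (116/37 per unit): all 37 → value 116, running total 252.00
- A (106/34 per unit): 25 of 34 → value 25×106/34 = 77.9412, running total 329.94
Total 329.94.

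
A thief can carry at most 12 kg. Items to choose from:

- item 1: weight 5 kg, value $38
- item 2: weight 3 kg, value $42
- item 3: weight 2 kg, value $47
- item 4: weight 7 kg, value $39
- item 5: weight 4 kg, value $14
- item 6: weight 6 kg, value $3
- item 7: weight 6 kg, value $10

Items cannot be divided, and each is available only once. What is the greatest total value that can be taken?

Check high-value combinations within 12 kg:
- item 2+item 3+item 4: weight 3+2+7=12, value 42+47+39=128
- item 1+item 2+item 3: weight 5+3+2=10, value 38+42+47=127
- item 2+item 3+item 5: weight 3+2+4=9, value 42+47+14=103
- item 1+item 3+item 5: weight 5+2+4=11, value 38+47+14=99
- item 2+item 3+item 7: weight 3+2+6=11, value 42+47+10=99
Best: $128.

$128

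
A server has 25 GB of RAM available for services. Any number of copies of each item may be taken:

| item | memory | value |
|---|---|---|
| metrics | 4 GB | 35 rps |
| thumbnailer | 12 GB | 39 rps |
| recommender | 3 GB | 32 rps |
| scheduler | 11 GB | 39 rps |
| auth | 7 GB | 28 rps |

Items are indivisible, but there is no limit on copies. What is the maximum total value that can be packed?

259 rps

Best value-per-unit is recommender at 32/3; filling with it alone gives 8×32 = 256.
Optimal mix: 1×metrics + 7×recommender → memory 25, value 259.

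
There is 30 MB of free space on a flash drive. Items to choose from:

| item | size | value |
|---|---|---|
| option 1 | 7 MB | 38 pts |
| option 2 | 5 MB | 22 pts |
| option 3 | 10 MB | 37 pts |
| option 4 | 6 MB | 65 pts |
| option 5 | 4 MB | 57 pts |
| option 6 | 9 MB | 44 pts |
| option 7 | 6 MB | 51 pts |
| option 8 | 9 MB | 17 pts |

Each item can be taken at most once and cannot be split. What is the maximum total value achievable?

Check high-value combinations within 30 MB:
- option 2+option 4+option 5+option 6+option 7: size 5+6+4+9+6=30, value 22+65+57+44+51=239
- option 1+option 2+option 4+option 5+option 7: size 7+5+6+4+6=28, value 38+22+65+57+51=233
- option 4+option 5+option 6+option 7: size 6+4+9+6=25, value 65+57+44+51=217
Best: 239 pts.

239 pts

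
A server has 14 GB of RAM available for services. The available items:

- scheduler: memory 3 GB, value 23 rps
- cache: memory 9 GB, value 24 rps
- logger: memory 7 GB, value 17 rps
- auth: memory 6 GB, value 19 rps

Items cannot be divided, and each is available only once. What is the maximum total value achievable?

47 rps

This is a 0/1 knapsack; check combinations near the capacity.
- scheduler+cache: memory 3+9=12, value 23+24=47
- scheduler+auth: memory 3+6=9, value 23+19=42
- scheduler+logger: memory 3+7=10, value 23+17=40
- logger+auth: memory 7+6=13, value 17+19=36
Best: 47 rps.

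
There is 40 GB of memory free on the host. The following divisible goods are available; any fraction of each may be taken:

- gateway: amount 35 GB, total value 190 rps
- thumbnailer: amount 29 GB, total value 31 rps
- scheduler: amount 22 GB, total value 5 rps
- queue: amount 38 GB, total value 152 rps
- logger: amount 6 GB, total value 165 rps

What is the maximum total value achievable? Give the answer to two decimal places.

Take in order of value per unit:
- logger (165/6 per unit): all 6 → value 165, running total 165.00
- gateway (190/35 per unit): 34 of 35 → value 34×190/35 = 184.5714, running total 349.57
Total 349.57.

349.57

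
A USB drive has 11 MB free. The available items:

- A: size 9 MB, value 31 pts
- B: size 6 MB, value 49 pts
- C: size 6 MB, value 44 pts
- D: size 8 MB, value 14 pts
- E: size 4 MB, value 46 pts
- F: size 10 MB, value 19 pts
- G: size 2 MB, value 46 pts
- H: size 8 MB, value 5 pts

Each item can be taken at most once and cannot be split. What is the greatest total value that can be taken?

Check high-value combinations within 11 MB:
- B+G: size 6+2=8, value 49+46=95
- B+E: size 6+4=10, value 49+46=95
- E+G: size 4+2=6, value 46+46=92
Best: 95 pts.

95 pts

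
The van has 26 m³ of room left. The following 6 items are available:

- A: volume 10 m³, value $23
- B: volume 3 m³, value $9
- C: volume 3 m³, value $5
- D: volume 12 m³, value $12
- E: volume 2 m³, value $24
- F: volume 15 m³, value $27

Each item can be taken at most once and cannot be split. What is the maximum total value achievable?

Check high-value combinations within 26 m³:
- B+C+E+F: volume 3+3+2+15=23, value 9+5+24+27=65
- A+B+C+E: volume 10+3+3+2=18, value 23+9+5+24=61
- B+E+F: volume 3+2+15=20, value 9+24+27=60
- A+D+E: volume 10+12+2=24, value 23+12+24=59
Best: $65.

$65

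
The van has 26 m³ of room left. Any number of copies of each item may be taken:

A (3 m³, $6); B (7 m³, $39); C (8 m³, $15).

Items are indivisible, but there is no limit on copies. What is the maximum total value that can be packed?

Best value-per-unit is B at 39/7; filling with it alone gives 3×39 = 117.
Optimal mix: 1×A + 3×B → volume 24, value 123.

$123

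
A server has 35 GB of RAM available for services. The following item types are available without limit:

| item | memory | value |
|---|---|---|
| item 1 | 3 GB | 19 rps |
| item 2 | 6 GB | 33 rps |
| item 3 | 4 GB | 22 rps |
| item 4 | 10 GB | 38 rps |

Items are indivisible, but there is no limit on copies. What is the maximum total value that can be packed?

215 rps

Best value-per-unit is item 1 at 19/3; filling with it alone gives 11×19 = 209.
Optimal mix: 9×item 1 + 2×item 3 → memory 35, value 215.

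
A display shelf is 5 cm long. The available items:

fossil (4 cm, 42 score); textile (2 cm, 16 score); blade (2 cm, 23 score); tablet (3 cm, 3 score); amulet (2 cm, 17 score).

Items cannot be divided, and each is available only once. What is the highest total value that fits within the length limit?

42 score

Check high-value combinations within 5 cm:
- fossil: length 4, value 42
- blade+amulet: length 2+2=4, value 23+17=40
- textile+blade: length 2+2=4, value 16+23=39
Best: 42 score.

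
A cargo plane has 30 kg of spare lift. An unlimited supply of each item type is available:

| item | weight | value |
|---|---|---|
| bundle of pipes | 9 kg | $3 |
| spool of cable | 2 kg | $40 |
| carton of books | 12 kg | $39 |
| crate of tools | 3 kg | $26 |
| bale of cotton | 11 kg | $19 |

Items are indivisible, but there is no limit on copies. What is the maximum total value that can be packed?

Best value-per-unit is spool of cable at 40/2, and filling with it alone uses weight 15×2=30. No mix of the others beats 15×40 = 600.

$600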